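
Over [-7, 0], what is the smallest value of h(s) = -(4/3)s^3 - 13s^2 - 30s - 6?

The derivative is -4s^2 - 26s - 30, which vanishes at s = -5 and s = -3/2.
Candidates: h(-7) = 73/3,  h(-5) = -43/3,  h(-3/2) = 57/4,  h(0) = -6.
So the minimum is h(-5) = -43/3.

-43/3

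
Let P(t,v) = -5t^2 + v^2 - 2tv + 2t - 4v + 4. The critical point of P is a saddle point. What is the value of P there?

1/6

∂P/∂t = -10t - 2v + 2 = 0 and ∂P/∂v = -2t + 2v - 4 = 0, so (t, v) = (-1/6, 11/6).
The Hessian has P_{tt} = -10, P_{vv} = 2, P_{tv} = -2, giving D = -24 < 0, so the point is a saddle point.
P(-1/6, 11/6) = 1/6.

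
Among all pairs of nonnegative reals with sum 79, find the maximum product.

With x + y = 79, the product is P(x) = x(79 − x).
P'(x) = 79 − 2x = 0 gives x = 79/2; P'' = −2 < 0, so this is the maximum.
P = 79/2·79/2 = 6241/4.

6241/4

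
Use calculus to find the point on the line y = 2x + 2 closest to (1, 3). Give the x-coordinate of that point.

3/5

Minimize D(x)^2 = (x - 1)^2 + (2x - 1)^2.
d/dx[D^2] = 2(x - 1) + 2·2·(2x - 1) = 0 ⇒ x = 3/5.
Then y = 16/5 and the distance is √(1/5) ≈ 0.4472.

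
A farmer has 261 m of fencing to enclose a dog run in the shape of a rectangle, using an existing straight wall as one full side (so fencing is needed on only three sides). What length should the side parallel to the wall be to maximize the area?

Let the sides perpendicular to the wall have length x and the parallel side y, so 2x + y = 261 and the area is A = xy = x(261 − 2x).
A'(x) = 261 − 4x = 0 gives x = 261/4, and A''(x) = −4 < 0 confirms a maximum.
Then y = 261 − 2·261/4 = 261/2 and A = 68121/8.

261/2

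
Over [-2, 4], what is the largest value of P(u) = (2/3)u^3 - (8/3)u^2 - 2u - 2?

Differentiating, P'(u) = 2u^2 - (16/3)u - 2; which vanishes at u = -1/3 and u = 3.
Compare values at every candidate in [-2, 4]: P(-2) = -14,  P(-1/3) = -134/81,  P(3) = -14,  P(4) = -10.
So the maximum is P(-1/3) = -134/81.

-134/81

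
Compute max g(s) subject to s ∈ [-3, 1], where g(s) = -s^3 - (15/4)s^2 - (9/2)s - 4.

The derivative is -3s^2 - (15/2)s - 9/2, which vanishes at s = -3/2 and s = -1.
Candidates: g(-3) = 11/4, g(-3/2) = -37/16, g(-1) = -9/4, g(1) = -53/4.
So the maximum is g(-3) = 11/4.

11/4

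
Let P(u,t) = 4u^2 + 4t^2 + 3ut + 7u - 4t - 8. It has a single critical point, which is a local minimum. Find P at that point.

∂P/∂u = 8u + 3t + 7 = 0 and ∂P/∂t = 3u + 8t - 4 = 0, so (u, t) = (-68/55, 53/55).
The Hessian has P_{uu} = 8, P_{tt} = 8, P_{ut} = 3, giving D = 55 > 0 with P_{uu} > 0, so the point is a local minimum.
P(-68/55, 53/55) = -784/55.

-784/55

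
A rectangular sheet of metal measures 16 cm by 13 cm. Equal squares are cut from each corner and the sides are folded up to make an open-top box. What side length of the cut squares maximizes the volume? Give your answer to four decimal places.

With cut size x, the volume is V(x) = x(16 − 2x)(13 − 2x) for 0 < x < 6.5.
V'(x) = 12x^2 − 116x + 208. Setting V'(x) = 0 gives x ≈ 2.3782 (the root in (0, 6.5)).
V''(x) = 24x − 116 is negative there, so this is the maximum; V ≈ 220.4300.

2.3782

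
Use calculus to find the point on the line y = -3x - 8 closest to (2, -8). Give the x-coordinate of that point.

Minimize D(x)^2 = (x - 2)^2 + (-3x)^2.
d/dx[D^2] = 2(x - 2) + 2·(-3)·(-3x) = 0 ⇒ x = 1/5.
Then y = -43/5 and the distance is √(18/5) ≈ 1.8974.

1/5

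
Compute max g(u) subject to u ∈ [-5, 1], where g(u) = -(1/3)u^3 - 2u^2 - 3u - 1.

The derivative is -u^2 - 4u - 3, which vanishes at u = -3 and u = -1.
Compare values at every candidate in [-5, 1]: g(-5) = 17/3,  g(-3) = -1,  g(-1) = 1/3,  g(1) = -19/3.
Hence the absolute maximum is 17/3 at u = -5.

17/3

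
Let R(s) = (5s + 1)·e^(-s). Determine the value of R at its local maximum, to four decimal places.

Differentiating with the product rule gives R'(s) = (-5s + 4)·e^(-s). Since e^(-s) > 0, the only critical point is s = 4/5.
R''(4/5) has the same sign as -5 < 0, so this is a local maximum.
R(4/5) = (5)·e^(-4/5) ≈ 2.2466.

2.2466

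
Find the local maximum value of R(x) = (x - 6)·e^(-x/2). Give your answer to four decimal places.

R'(x) = 1·e^(-x/2) + (x - 6)·(-1/2)·e^(-x/2) = (-(1/2)x + 4)·e^(-x/2). Since e^(-x/2) > 0, the only critical point is x = 8.
R''(8) has the same sign as -1/2 < 0, so this is a local maximum.
R(8) = (2)·e^(-4) ≈ 0.0366.

0.0366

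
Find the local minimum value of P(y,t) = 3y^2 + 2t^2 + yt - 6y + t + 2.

-35/23

∂P/∂y = 6y + t - 6 = 0 and ∂P/∂t = y + 4t + 1 = 0, so (y, t) = (25/23, -12/23).
The Hessian has P_{yy} = 6, P_{tt} = 4, P_{yt} = 1, giving D = 23 > 0 with P_{yy} > 0, so the point is a local minimum.
P(25/23, -12/23) = -35/23.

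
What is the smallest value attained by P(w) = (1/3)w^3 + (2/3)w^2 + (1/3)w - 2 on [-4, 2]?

P'(w) = w^2 + (4/3)w + 1/3, which vanishes at w = -1 and w = -1/3.
Evaluating at the critical points and endpoints: P(-4) = -14, P(-1) = -2, P(-1/3) = -166/81, P(2) = 4.
So the minimum is P(-4) = -14.

-14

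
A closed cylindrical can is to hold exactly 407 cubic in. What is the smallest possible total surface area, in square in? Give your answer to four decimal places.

With radius r and height h, πr²h = 407 so h = 407/(πr²), and S(r) = 2πr² + 2πrh = 2πr² + 2·407/r.
S'(r) = 4πr − 2·407/r² = 0 ⇒ r³ = 407/(2π), so r ≈ 4.0161 and h = 2r ≈ 8.0322.
S''(r) = 4π + 4·407/r³ > 0, so this is the minimum; S ≈ 304.0261.

304.0261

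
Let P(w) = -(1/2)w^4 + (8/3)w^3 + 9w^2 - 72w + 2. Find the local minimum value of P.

P'(w) = -2w^3 + 8w^2 + 18w - 72 = 0 at w = -3, 3, 4.
Since P''(w) = -6w^2 + 16w + 18, we get P''(-3) = -84 < 0 ⇒ local maximum; P''(3) = 12 > 0 ⇒ local minimum; P''(4) = -14 < 0 ⇒ local maximum.
Thus P has its local minimum at w = 3, with value -203/2.

-203/2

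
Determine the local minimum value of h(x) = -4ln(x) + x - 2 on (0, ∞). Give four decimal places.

-3.5452

h'(x) = -4/x + 1 = 0 gives x = 4.
h''(x) = 4/x², which is positive for x > 0, so this is a local minimum.
h(4) = -4·ln(4) + 4 - 2 ≈ -3.5452.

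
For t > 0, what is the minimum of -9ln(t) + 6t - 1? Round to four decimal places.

4.3508

g'(t) = -9/t + 6 = 0 gives t = 3/2.
g''(t) = 9/t², which is positive for t > 0, so this is a local minimum.
g(3/2) = -9·ln(3/2) + 9 - 1 ≈ 4.3508.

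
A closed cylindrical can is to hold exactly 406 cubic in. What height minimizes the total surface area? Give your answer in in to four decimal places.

With radius r and height h, πr²h = 406 so h = 406/(πr²), and S(r) = 2πr² + 2πrh = 2πr² + 2·406/r.
S'(r) = 4πr − 2·406/r² = 0 ⇒ r³ = 406/(2π), so r ≈ 4.0128 and h = 2r ≈ 8.0256.
S''(r) = 4π + 4·406/r³ > 0, so this is the minimum; S ≈ 303.5279.

8.0256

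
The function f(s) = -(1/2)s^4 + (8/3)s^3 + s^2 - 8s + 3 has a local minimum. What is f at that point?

-11/6

f'(s) = -2s^3 + 8s^2 + 2s - 8 = 0 at s = -1, 1, 4.
Second-derivative test with f''(s) = -6s^2 + 16s + 2: f''(-1) = -20 < 0 ⇒ local maximum; f''(1) = 12 > 0 ⇒ local minimum; f''(4) = -30 < 0 ⇒ local maximum.
Thus f has its local minimum at s = 1, with value -11/6.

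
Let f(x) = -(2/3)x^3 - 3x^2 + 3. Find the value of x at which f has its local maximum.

f'(x) = -2x^2 - 6x. Setting f'(x) = 0 gives x ∈ {-3, 0}.
Since f''(x) = -4x - 6, we get f''(-3) = 6 > 0 ⇒ local minimum; f''(0) = -6 < 0 ⇒ local maximum.
Thus f has its local maximum at x = 0, with value 3.

0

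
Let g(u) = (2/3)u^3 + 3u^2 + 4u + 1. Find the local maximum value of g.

Critical points: g'(u) = 2u^2 + 6u + 4 vanishes at u = -2, -1.
g''(u) = 4u + 6. g''(-2) = -2 < 0 ⇒ local maximum; g''(-1) = 2 > 0 ⇒ local minimum.
So the local maximum value is g(-2) = -1/3.

-1/3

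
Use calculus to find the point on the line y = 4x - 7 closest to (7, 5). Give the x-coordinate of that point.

Minimize D(x)^2 = (x - 7)^2 + (4x - 12)^2.
d/dx[D^2] = 2(x - 7) + 2·4·(4x - 12) = 0 ⇒ x = 55/17.
Then y = 101/17 and the distance is √(256/17) ≈ 3.8806.

55/17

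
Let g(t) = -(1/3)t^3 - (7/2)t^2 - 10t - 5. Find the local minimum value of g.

-5/6

g'(t) = -t^2 - 7t - 10. Setting g'(t) = 0 gives t ∈ {-5, -2}.
Since g''(t) = -2t - 7, we get g''(-5) = 3 > 0 ⇒ local minimum; g''(-2) = -3 < 0 ⇒ local maximum.
So the local minimum value is g(-5) = -5/6.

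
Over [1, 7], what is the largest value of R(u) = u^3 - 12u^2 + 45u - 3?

67

The derivative is 3u^2 - 24u + 45, which vanishes at u = 3 and u = 5.
Candidates: R(1) = 31,  R(3) = 51,  R(5) = 47,  R(7) = 67.
The maximum over the interval is 67, attained at u = 7.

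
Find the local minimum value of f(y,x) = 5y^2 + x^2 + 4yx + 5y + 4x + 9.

11/4

∂f/∂y = 10y + 4x + 5 = 0 and ∂f/∂x = 4y + 2x + 4 = 0, so (y, x) = (3/2, -5).
The Hessian has f_{yy} = 10, f_{xx} = 2, f_{yx} = 4, giving D = 4 > 0 with f_{yy} > 0, so the point is a local minimum.
f(3/2, -5) = 11/4.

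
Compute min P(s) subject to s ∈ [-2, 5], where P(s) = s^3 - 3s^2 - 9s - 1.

-28

The derivative is 3s^2 - 6s - 9, which vanishes at s = -1 and s = 3.
Evaluating at the critical points and endpoints: P(-2) = -3; P(-1) = 4; P(3) = -28; P(5) = 4.
The minimum over the interval is -28, attained at s = 3.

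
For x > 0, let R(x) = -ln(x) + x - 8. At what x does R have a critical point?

R'(x) = -1/x + 1 = 0 gives x = 1.
R''(x) = 1/x², which is positive for x > 0, so this is a local minimum.
R(1) = -1·ln(1) + 1 - 8 ≈ -7.0000.

1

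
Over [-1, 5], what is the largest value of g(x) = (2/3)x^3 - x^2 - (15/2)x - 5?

Differentiating, g'(x) = 2x^2 - 2x - 15/2; whose only zero in [-1, 5] is x = 5/2.
Compare values at every candidate in [-1, 5]: g(-1) = 5/6,  g(5/2) = -235/12,  g(5) = 95/6.
The maximum over the interval is 95/6, attained at x = 5.

95/6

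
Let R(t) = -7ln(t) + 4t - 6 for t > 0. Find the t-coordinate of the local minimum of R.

R'(t) = -7/t + 4 = 0 gives t = 7/4.
R''(t) = 7/t², which is positive for t > 0, so this is a local minimum.
R(7/4) = -7·ln(7/4) + 7 - 6 ≈ -2.9173.

7/4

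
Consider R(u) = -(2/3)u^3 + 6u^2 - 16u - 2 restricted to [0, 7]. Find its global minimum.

The derivative is -2u^2 + 12u - 16, which vanishes at u = 2 and u = 4.
Evaluating at the critical points and endpoints: R(0) = -2; R(2) = -46/3; R(4) = -38/3; R(7) = -146/3.
So the minimum is R(7) = -146/3.

-146/3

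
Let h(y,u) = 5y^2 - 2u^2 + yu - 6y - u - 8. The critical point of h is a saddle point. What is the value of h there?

∂h/∂y = 10y + u - 6 = 0 and ∂h/∂u = y - 4u - 1 = 0, so (y, u) = (25/41, -4/41).
The Hessian has h_{yy} = 10, h_{uu} = -4, h_{yu} = 1, giving D = -41 < 0, so the point is a saddle point.
h(25/41, -4/41) = -401/41.

-401/41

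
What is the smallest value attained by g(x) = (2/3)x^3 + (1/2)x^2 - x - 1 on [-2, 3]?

-7/3

Differentiating, g'(x) = 2x^2 + x - 1; which vanishes at x = -1 and x = 1/2.
Compare values at every candidate in [-2, 3]: g(-2) = -7/3; g(-1) = -1/6; g(1/2) = -31/24; g(3) = 37/2.
So the minimum is g(-2) = -7/3.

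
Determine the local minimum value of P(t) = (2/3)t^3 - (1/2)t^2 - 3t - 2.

-43/8

Critical points: P'(t) = 2t^2 - t - 3 vanishes at t = -1, 3/2.
P''(t) = 4t - 1. P''(-1) = -5 < 0 ⇒ local maximum; P''(3/2) = 5 > 0 ⇒ local minimum.
So the local minimum value is P(3/2) = -43/8.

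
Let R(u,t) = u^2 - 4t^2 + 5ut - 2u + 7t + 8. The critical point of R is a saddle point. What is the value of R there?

431/41

∂R/∂u = 2u + 5t - 2 = 0 and ∂R/∂t = 5u - 8t + 7 = 0, so (u, t) = (-19/41, 24/41).
The Hessian has R_{uu} = 2, R_{tt} = -8, R_{ut} = 5, giving D = -41 < 0, so the point is a saddle point.
R(-19/41, 24/41) = 431/41.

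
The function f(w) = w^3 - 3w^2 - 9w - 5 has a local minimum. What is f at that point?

Critical points: f'(w) = 3w^2 - 6w - 9 vanishes at w = -1, 3.
f''(w) = 6w - 6. f''(-1) = -12 < 0 ⇒ local maximum; f''(3) = 12 > 0 ⇒ local minimum.
Thus f has its local minimum at w = 3, with value -32.

-32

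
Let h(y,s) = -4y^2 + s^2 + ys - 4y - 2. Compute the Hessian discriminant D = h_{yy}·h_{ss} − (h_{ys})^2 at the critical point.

-17

∂h/∂y = -8y + s - 4 = 0 and ∂h/∂s = y + 2s = 0, so (y, s) = (-8/17, 4/17).
The Hessian has h_{yy} = -8, h_{ss} = 2, h_{ys} = 1, giving D = -17 < 0, so the point is a saddle point.
D = (-8)·(2) − (1)^2 = -17.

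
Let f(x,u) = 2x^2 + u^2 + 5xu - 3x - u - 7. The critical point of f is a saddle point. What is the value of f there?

∂f/∂x = 4x + 5u - 3 = 0 and ∂f/∂u = 5x + 2u - 1 = 0, so (x, u) = (-1/17, 11/17).
The Hessian has f_{xx} = 4, f_{uu} = 2, f_{xu} = 5, giving D = -17 < 0, so the point is a saddle point.
f(-1/17, 11/17) = -123/17.

-123/17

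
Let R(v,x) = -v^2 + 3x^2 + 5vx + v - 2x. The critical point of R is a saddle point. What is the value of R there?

∂R/∂v = -2v + 5x + 1 = 0 and ∂R/∂x = 5v + 6x - 2 = 0, so (v, x) = (16/37, -1/37).
The Hessian has R_{vv} = -2, R_{xx} = 6, R_{vx} = 5, giving D = -37 < 0, so the point is a saddle point.
R(16/37, -1/37) = 9/37.

9/37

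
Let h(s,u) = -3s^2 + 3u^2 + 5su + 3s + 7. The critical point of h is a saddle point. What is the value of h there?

∂h/∂s = -6s + 5u + 3 = 0 and ∂h/∂u = 5s + 6u = 0, so (s, u) = (18/61, -15/61).
The Hessian has h_{ss} = -6, h_{uu} = 6, h_{su} = 5, giving D = -61 < 0, so the point is a saddle point.
h(18/61, -15/61) = 454/61.

454/61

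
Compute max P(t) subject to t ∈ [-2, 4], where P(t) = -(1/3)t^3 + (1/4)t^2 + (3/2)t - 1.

11/16

Differentiating, P'(t) = -t^2 + (1/2)t + 3/2; which vanishes at t = -1 and t = 3/2.
Evaluating at the critical points and endpoints: P(-2) = -1/3, P(-1) = -23/12, P(3/2) = 11/16, P(4) = -37/3.
The maximum over the interval is 11/16, attained at t = 3/2.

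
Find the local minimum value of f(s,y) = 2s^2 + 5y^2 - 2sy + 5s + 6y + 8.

∂f/∂s = 4s - 2y + 5 = 0 and ∂f/∂y = -2s + 10y + 6 = 0, so (s, y) = (-31/18, -17/18).
The Hessian has f_{ss} = 4, f_{yy} = 10, f_{sy} = -2, giving D = 36 > 0 with f_{ss} > 0, so the point is a local minimum.
f(-31/18, -17/18) = 31/36.

31/36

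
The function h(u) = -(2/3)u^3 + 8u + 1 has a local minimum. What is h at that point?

-29/3

Critical points: h'(u) = -2u^2 + 8 vanishes at u = -2, 2.
h''(u) = -4u. h''(-2) = 8 > 0 ⇒ local minimum; h''(2) = -8 < 0 ⇒ local maximum.
So the local minimum value is h(-2) = -29/3.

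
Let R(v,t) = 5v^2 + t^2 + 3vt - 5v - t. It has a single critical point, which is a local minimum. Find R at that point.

∂R/∂v = 10v + 3t - 5 = 0 and ∂R/∂t = 3v + 2t - 1 = 0, so (v, t) = (7/11, -5/11).
The Hessian has R_{vv} = 10, R_{tt} = 2, R_{vt} = 3, giving D = 11 > 0 with R_{vv} > 0, so the point is a local minimum.
R(7/11, -5/11) = -15/11.

-15/11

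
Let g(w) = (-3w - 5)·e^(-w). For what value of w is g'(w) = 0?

By the product rule, g'(w) = (3w + 2)·e^(-w). Since e^(-w) > 0, the only critical point is w = -2/3.
g''(-2/3) has the same sign as 3 > 0, so this is a local minimum.
g(-2/3) = (-3)·e^(2/3) ≈ -5.8432.

-2/3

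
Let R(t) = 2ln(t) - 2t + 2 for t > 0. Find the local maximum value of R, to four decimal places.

0.0000

R'(t) = 2/t − 2 = 0 gives t = 1.
R''(t) = -2/t², which is negative for t > 0, so this is a local maximum.
R(1) = 2·ln(1) - 2 + 2 ≈ 0.0000.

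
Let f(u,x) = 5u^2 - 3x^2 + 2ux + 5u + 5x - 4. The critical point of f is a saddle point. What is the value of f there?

-4

∂f/∂u = 10u + 2x + 5 = 0 and ∂f/∂x = 2u - 6x + 5 = 0, so (u, x) = (-5/8, 5/8).
The Hessian has f_{uu} = 10, f_{xx} = -6, f_{ux} = 2, giving D = -64 < 0, so the point is a saddle point.
f(-5/8, 5/8) = -4.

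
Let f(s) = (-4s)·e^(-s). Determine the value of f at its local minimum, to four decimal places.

-1.4715

By the product rule, f'(s) = (4s - 4)·e^(-s). Since e^(-s) > 0, the only critical point is s = 1.
f''(1) has the same sign as 4 > 0, so this is a local minimum.
f(1) = (-4)·e^(-1) ≈ -1.4715.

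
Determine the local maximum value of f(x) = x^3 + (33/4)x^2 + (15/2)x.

175/4

f'(x) = 3x^2 + (33/2)x + 15/2. Setting f'(x) = 0 gives x ∈ {-5, -1/2}.
Second-derivative test with f''(x) = 6x + 33/2: f''(-5) = -27/2 < 0 ⇒ local maximum; f''(-1/2) = 27/2 > 0 ⇒ local minimum.
Thus f has its local maximum at x = -5, with value 175/4.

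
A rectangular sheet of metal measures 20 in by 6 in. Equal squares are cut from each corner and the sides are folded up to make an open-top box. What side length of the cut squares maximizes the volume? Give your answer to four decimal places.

With cut size x, the volume is V(x) = x(20 − 2x)(6 − 2x) for 0 < x < 3.
V'(x) = 12x^2 − 104x + 120. Setting V'(x) = 0 gives x ≈ 1.3706 (the root in (0, 3)).
V''(x) = 24x − 104 is negative there, so this is the maximum; V ≈ 77.0866.

1.3706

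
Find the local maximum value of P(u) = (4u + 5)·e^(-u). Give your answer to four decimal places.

Differentiating with the product rule gives P'(u) = (-4u - 1)·e^(-u). Since e^(-u) > 0, the only critical point is u = -1/4.
P''(-1/4) has the same sign as -4 < 0, so this is a local maximum.
P(-1/4) = (4)·e^(1/4) ≈ 5.1361.

5.1361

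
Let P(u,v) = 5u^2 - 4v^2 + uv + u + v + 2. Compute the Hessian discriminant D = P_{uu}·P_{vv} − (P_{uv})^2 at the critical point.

-81

∂P/∂u = 10u + v + 1 = 0 and ∂P/∂v = u - 8v + 1 = 0, so (u, v) = (-1/9, 1/9).
The Hessian has P_{uu} = 10, P_{vv} = -8, P_{uv} = 1, giving D = -81 < 0, so the point is a saddle point.
D = (10)·(-8) − (1)^2 = -81.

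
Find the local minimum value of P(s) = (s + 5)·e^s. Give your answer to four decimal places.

Differentiating with the product rule gives P'(s) = (s + 6)·e^s. Since e^s > 0, the only critical point is s = -6.
P''(-6) has the same sign as 1 > 0, so this is a local minimum.
P(-6) = (-1)·e^(-6) ≈ -0.0025.

-0.0025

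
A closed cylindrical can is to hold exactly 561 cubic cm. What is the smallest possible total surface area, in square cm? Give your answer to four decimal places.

376.5504

With radius r and height h, πr²h = 561 so h = 561/(πr²), and S(r) = 2πr² + 2πrh = 2πr² + 2·561/r.
S'(r) = 4πr − 2·561/r² = 0 ⇒ r³ = 561/(2π), so r ≈ 4.4695 and h = 2r ≈ 8.9390.
S''(r) = 4π + 4·561/r³ > 0, so this is the minimum; S ≈ 376.5504.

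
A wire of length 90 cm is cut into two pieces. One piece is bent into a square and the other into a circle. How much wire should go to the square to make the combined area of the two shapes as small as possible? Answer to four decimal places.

50.4089

Let x be the length used for the square. Square side x/4; circle radius (90−x)/(2π).
A(x) = (x/4)² + π·((90−x)/(2π))² = x²/16 + (90−x)²/(4π) for 0 ≤ x ≤ 90. A'(x) = x/8 − (90−x)/(2π) = 0 gives x = 4·90/(π+4) ≈ 50.4089.
A'' = 1/8 + 1/(2π) > 0, so this gives the minimum combined area; x ≈ 50.4089 cm to the square.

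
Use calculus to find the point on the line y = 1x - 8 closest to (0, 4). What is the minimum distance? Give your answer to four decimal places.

Minimize D(x)^2 = (x + 0)^2 + (x - 12)^2.
d/dx[D^2] = 2(x + 0) + 2·1·(x - 12) = 0 ⇒ x = 6.
Then y = -2 and the distance is √(72) ≈ 8.4853.

8.4853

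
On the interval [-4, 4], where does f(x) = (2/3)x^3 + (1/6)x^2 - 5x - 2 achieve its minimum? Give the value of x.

-4

f'(x) = 2x^2 + (1/3)x - 5, which vanishes at x = -5/3 and x = 3/2.
Compare values at every candidate in [-4, 4]: f(-4) = -22,  f(-5/3) = 601/162,  f(3/2) = -55/8,  f(4) = 70/3.
Hence the absolute minimum is -22 at x = -4.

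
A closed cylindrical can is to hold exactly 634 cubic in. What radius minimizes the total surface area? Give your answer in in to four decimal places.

With radius r and height h, πr²h = 634 so h = 634/(πr²), and S(r) = 2πr² + 2πrh = 2πr² + 2·634/r.
S'(r) = 4πr − 2·634/r² = 0 ⇒ r³ = 634/(2π), so r ≈ 4.6555 and h = 2r ≈ 9.3111.
S''(r) = 4π + 4·634/r³ > 0, so this is the minimum; S ≈ 408.5458.

4.6555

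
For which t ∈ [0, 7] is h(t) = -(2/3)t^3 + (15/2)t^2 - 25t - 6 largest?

h'(t) = -2t^2 + 15t - 25, which vanishes at t = 5/2 and t = 5.
Compare values at every candidate in [0, 7]: h(0) = -6; h(5/2) = -769/24; h(5) = -161/6; h(7) = -253/6.
Hence the absolute maximum is -6 at t = 0.

0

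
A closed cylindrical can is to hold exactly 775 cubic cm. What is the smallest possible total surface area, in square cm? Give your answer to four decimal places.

467.0704

With radius r and height h, πr²h = 775 so h = 775/(πr²), and S(r) = 2πr² + 2πrh = 2πr² + 2·775/r.
S'(r) = 4πr − 2·775/r² = 0 ⇒ r³ = 775/(2π), so r ≈ 4.9778 and h = 2r ≈ 9.9557.
S''(r) = 4π + 4·775/r³ > 0, so this is the minimum; S ≈ 467.0704.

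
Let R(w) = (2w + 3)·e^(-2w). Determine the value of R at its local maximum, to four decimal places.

7.3891

Differentiating with the product rule gives R'(w) = (-4w - 4)·e^(-2w). Since e^(-2w) > 0, the only critical point is w = -1.
R''(-1) has the same sign as -4 < 0, so this is a local maximum.
R(-1) = (1)·e^(2) ≈ 7.3891.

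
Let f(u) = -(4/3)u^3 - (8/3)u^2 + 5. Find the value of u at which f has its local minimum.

f'(u) = -4u^2 - (16/3)u. Setting f'(u) = 0 gives u ∈ {-4/3, 0}.
Since f''(u) = -8u - 16/3, we get f''(-4/3) = 16/3 > 0 ⇒ local minimum; f''(0) = -16/3 < 0 ⇒ local maximum.
So the local minimum value is f(-4/3) = 277/81.

-4/3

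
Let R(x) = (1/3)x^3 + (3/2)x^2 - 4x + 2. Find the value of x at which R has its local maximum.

-4

R'(x) = x^2 + 3x - 4 = 0 at x = -4, 1.
Since R''(x) = 2x + 3, we get R''(-4) = -5 < 0 ⇒ local maximum; R''(1) = 5 > 0 ⇒ local minimum.
So the local maximum value is R(-4) = 62/3.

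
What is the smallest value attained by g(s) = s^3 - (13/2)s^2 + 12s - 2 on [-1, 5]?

g'(s) = 3s^2 - 13s + 12, which vanishes at s = 4/3 and s = 3.
Evaluating at the critical points and endpoints: g(-1) = -43/2, g(4/3) = 130/27, g(3) = 5/2, g(5) = 41/2.
So the minimum is g(-1) = -43/2.

-43/2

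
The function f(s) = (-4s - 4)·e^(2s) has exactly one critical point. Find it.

-3/2

f'(s) = (-4)·e^(2s) + (-4s - 4)·2·e^(2s) = (-8s - 12)·e^(2s). Since e^(2s) > 0, the only critical point is s = -3/2.
f''(-3/2) has the same sign as -8 < 0, so this is a local maximum.
f(-3/2) = (2)·e^(-3) ≈ 0.0996.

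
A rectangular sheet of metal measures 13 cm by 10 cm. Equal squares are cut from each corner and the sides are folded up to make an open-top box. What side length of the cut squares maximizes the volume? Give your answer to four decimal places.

With cut size x, the volume is V(x) = x(13 − 2x)(10 − 2x) for 0 < x < 5.
V'(x) = 12x^2 − 92x + 130. Setting V'(x) = 0 gives x ≈ 1.8684 (the root in (0, 5)).
V''(x) = 24x − 92 is negative there, so this is the maximum; V ≈ 108.3995.

1.8684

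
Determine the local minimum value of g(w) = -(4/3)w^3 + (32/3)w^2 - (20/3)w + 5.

317/81

g'(w) = -4w^2 + (64/3)w - 20/3. Setting g'(w) = 0 gives w ∈ {1/3, 5}.
g''(w) = -8w + 64/3. g''(1/3) = 56/3 > 0 ⇒ local minimum; g''(5) = -56/3 < 0 ⇒ local maximum.
Thus g has its local minimum at w = 1/3, with value 317/81.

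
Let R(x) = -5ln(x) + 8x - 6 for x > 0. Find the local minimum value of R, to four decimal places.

R'(x) = -5/x + 8 = 0 gives x = 5/8.
R''(x) = 5/x², which is positive for x > 0, so this is a local minimum.
R(5/8) = -5·ln(5/8) + 5 - 6 ≈ 1.3500.

1.3500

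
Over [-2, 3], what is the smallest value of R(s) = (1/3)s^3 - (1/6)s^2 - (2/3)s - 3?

-5

The derivative is s^2 - (1/3)s - 2/3, which vanishes at s = -2/3 and s = 1.
Evaluating at the critical points and endpoints: R(-2) = -5, R(-2/3) = -221/81, R(1) = -7/2, R(3) = 5/2.
So the minimum is R(-2) = -5.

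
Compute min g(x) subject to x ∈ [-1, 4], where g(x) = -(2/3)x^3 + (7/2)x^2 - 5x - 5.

The derivative is -2x^2 + 7x - 5, which vanishes at x = 1 and x = 5/2.
Candidates: g(-1) = 25/6, g(1) = -43/6, g(5/2) = -145/24, g(4) = -35/3.
So the minimum is g(4) = -35/3.

-35/3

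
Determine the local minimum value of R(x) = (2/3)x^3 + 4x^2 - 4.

-4

R'(x) = 2x^2 + 8x = 0 at x = -4, 0.
Second-derivative test with R''(x) = 4x + 8: R''(-4) = -8 < 0 ⇒ local maximum; R''(0) = 8 > 0 ⇒ local minimum.
The local minimum is R(0) = -4.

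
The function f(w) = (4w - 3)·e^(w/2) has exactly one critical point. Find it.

-5/4

Differentiating with the product rule gives f'(w) = (2w + 5/2)·e^(w/2). Since e^(w/2) > 0, the only critical point is w = -5/4.
f''(-5/4) has the same sign as 2 > 0, so this is a local minimum.
f(-5/4) = (-8)·e^(-5/8) ≈ -4.2821.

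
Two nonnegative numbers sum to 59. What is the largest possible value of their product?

With x + y = 59, the product is P(x) = x(59 − x).
P'(x) = 59 − 2x = 0 gives x = 59/2; P'' = −2 < 0, so this is the maximum.
P = 59/2·59/2 = 3481/4.

3481/4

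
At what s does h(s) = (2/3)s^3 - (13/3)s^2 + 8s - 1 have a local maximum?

4/3

h'(s) = 2s^2 - (26/3)s + 8 = 0 at s = 4/3, 3.
Second-derivative test with h''(s) = 4s - 26/3: h''(4/3) = -10/3 < 0 ⇒ local maximum; h''(3) = 10/3 > 0 ⇒ local minimum.
The local maximum is h(4/3) = 287/81.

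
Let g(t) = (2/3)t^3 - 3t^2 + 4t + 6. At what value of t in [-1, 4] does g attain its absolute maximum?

4

Differentiating, g'(t) = 2t^2 - 6t + 4; which vanishes at t = 1 and t = 2.
Evaluating at the critical points and endpoints: g(-1) = -5/3,  g(1) = 23/3,  g(2) = 22/3,  g(4) = 50/3.
Hence the absolute maximum is 50/3 at t = 4.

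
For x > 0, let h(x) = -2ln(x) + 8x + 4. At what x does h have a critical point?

h'(x) = -2/x + 8 = 0 gives x = 1/4.
h''(x) = 2/x², which is positive for x > 0, so this is a local minimum.
h(1/4) = -2·ln(1/4) + 2 + 4 ≈ 8.7726.

1/4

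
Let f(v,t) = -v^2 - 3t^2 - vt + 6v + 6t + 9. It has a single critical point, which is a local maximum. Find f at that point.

∂f/∂v = -2v - t + 6 = 0 and ∂f/∂t = -v - 6t + 6 = 0, so (v, t) = (30/11, 6/11).
The Hessian has f_{vv} = -2, f_{tt} = -6, f_{vt} = -1, giving D = 11 > 0 with f_{vv} < 0, so the point is a local maximum.
f(30/11, 6/11) = 207/11.

207/11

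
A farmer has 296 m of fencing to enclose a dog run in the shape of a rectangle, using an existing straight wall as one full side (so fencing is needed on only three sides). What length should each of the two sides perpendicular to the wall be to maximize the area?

Let the sides perpendicular to the wall have length x and the parallel side y, so 2x + y = 296 and the area is A = xy = x(296 − 2x).
A'(x) = 296 − 4x = 0 gives x = 74, and A''(x) = −4 < 0 confirms a maximum.
Then y = 296 − 2·74 = 148 and A = 10952.

74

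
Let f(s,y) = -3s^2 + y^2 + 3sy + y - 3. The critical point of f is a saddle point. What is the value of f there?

∂f/∂s = -6s + 3y = 0 and ∂f/∂y = 3s + 2y + 1 = 0, so (s, y) = (-1/7, -2/7).
The Hessian has f_{ss} = -6, f_{yy} = 2, f_{sy} = 3, giving D = -21 < 0, so the point is a saddle point.
f(-1/7, -2/7) = -22/7.

-22/7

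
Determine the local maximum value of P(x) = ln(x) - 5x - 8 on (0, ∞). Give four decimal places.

P'(x) = 1/x − 5 = 0 gives x = 1/5.
P''(x) = -1/x², which is negative for x > 0, so this is a local maximum.
P(1/5) = 1·ln(1/5) - 1 - 8 ≈ -10.6094.

-10.6094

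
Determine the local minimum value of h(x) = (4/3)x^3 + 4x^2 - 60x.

-108

Critical points: h'(x) = 4x^2 + 8x - 60 vanishes at x = -5, 3.
Since h''(x) = 8x + 8, we get h''(-5) = -32 < 0 ⇒ local maximum; h''(3) = 32 > 0 ⇒ local minimum.
So the local minimum value is h(3) = -108.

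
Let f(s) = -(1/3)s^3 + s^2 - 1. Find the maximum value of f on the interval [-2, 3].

17/3

The derivative is -s^2 + 2s, which vanishes at s = 0 and s = 2.
Evaluating at the critical points and endpoints: f(-2) = 17/3; f(0) = -1; f(2) = 1/3; f(3) = -1.
Hence the absolute maximum is 17/3 at s = -2.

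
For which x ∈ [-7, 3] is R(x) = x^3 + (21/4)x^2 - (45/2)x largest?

-5

The derivative is 3x^2 + (21/2)x - 45/2, which vanishes at x = -5 and x = 3/2.
Candidates: R(-7) = 287/4; R(-5) = 475/4; R(3/2) = -297/16; R(3) = 27/4.
So the maximum is R(-5) = 475/4.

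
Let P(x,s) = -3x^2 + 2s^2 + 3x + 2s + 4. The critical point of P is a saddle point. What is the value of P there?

∂P/∂x = -6x + 3 = 0 and ∂P/∂s = 4s + 2 = 0, so (x, s) = (1/2, -1/2).
The Hessian has P_{xx} = -6, P_{ss} = 4, P_{xs} = 0, giving D = -24 < 0, so the point is a saddle point.
P(1/2, -1/2) = 17/4.

17/4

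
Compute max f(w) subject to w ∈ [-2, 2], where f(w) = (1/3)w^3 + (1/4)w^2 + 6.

f'(w) = w^2 + (1/2)w, which vanishes at w = -1/2 and w = 0.
Compare values at every candidate in [-2, 2]: f(-2) = 13/3,  f(-1/2) = 289/48,  f(0) = 6,  f(2) = 29/3.
The maximum over the interval is 29/3, attained at w = 2.

29/3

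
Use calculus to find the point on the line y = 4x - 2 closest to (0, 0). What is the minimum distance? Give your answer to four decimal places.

0.4851

Minimize D(x)^2 = (x + 0)^2 + (4x - 2)^2.
d/dx[D^2] = 2(x + 0) + 2·4·(4x - 2) = 0 ⇒ x = 8/17.
Then y = -2/17 and the distance is √(4/17) ≈ 0.4851.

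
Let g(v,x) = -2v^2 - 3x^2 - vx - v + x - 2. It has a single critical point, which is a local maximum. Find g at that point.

∂g/∂v = -4v - x - 1 = 0 and ∂g/∂x = -v - 6x + 1 = 0, so (v, x) = (-7/23, 5/23).
The Hessian has g_{vv} = -4, g_{xx} = -6, g_{vx} = -1, giving D = 23 > 0 with g_{vv} < 0, so the point is a local maximum.
g(-7/23, 5/23) = -40/23.

-40/23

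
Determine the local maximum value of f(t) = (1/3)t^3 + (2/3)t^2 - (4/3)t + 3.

17/3

f'(t) = t^2 + (4/3)t - 4/3 = 0 at t = -2, 2/3.
Since f''(t) = 2t + 4/3, we get f''(-2) = -8/3 < 0 ⇒ local maximum; f''(2/3) = 8/3 > 0 ⇒ local minimum.
So the local maximum value is f(-2) = 17/3.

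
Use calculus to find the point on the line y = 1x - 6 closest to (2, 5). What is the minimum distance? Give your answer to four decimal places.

6.3640

Minimize D(x)^2 = (x - 2)^2 + (x - 11)^2.
d/dx[D^2] = 2(x - 2) + 2·1·(x - 11) = 0 ⇒ x = 13/2.
Then y = 1/2 and the distance is √(81/2) ≈ 6.3640.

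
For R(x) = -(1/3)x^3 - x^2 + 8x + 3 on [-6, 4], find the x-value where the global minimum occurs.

R'(x) = -x^2 - 2x + 8, which vanishes at x = -4 and x = 2.
Compare values at every candidate in [-6, 4]: R(-6) = -9,  R(-4) = -71/3,  R(2) = 37/3,  R(4) = -7/3.
So the minimum is R(-4) = -71/3.

-4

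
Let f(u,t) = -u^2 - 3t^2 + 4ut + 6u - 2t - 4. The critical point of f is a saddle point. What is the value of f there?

∂f/∂u = -2u + 4t + 6 = 0 and ∂f/∂t = 4u - 6t - 2 = 0, so (u, t) = (-7, -5).
The Hessian has f_{uu} = -2, f_{tt} = -6, f_{ut} = 4, giving D = -4 < 0, so the point is a saddle point.
f(-7, -5) = -20.

-20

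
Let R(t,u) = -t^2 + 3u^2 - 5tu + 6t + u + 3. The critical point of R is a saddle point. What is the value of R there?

∂R/∂t = -2t - 5u + 6 = 0 and ∂R/∂u = -5t + 6u + 1 = 0, so (t, u) = (41/37, 28/37).
The Hessian has R_{tt} = -2, R_{uu} = 6, R_{tu} = -5, giving D = -37 < 0, so the point is a saddle point.
R(41/37, 28/37) = 248/37.

248/37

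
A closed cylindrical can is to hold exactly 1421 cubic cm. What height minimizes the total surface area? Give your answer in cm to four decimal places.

12.1853

With radius r and height h, πr²h = 1421 so h = 1421/(πr²), and S(r) = 2πr² + 2πrh = 2πr² + 2·1421/r.
S'(r) = 4πr − 2·1421/r² = 0 ⇒ r³ = 1421/(2π), so r ≈ 6.0926 and h = 2r ≈ 12.1853.
S''(r) = 4π + 4·1421/r³ > 0, so this is the minimum; S ≈ 699.6979.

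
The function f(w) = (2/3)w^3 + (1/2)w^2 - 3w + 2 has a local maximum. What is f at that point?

43/8

f'(w) = 2w^2 + w - 3 = 0 at w = -3/2, 1.
Second-derivative test with f''(w) = 4w + 1: f''(-3/2) = -5 < 0 ⇒ local maximum; f''(1) = 5 > 0 ⇒ local minimum.
The local maximum is f(-3/2) = 43/8.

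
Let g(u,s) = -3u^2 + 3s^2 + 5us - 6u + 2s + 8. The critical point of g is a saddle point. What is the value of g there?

∂g/∂u = -6u + 5s - 6 = 0 and ∂g/∂s = 5u + 6s + 2 = 0, so (u, s) = (-46/61, 18/61).
The Hessian has g_{uu} = -6, g_{ss} = 6, g_{us} = 5, giving D = -61 < 0, so the point is a saddle point.
g(-46/61, 18/61) = 644/61.

644/61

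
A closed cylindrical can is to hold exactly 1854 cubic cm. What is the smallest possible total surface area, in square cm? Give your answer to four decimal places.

835.4511

With radius r and height h, πr²h = 1854 so h = 1854/(πr²), and S(r) = 2πr² + 2πrh = 2πr² + 2·1854/r.
S'(r) = 4πr − 2·1854/r² = 0 ⇒ r³ = 1854/(2π), so r ≈ 6.6575 and h = 2r ≈ 13.3150.
S''(r) = 4π + 4·1854/r³ > 0, so this is the minimum; S ≈ 835.4511.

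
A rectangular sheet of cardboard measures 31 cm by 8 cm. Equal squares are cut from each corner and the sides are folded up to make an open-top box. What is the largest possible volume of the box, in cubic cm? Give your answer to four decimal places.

217.1725

With cut size x, the volume is V(x) = x(31 − 2x)(8 − 2x) for 0 < x < 4.
V'(x) = 12x^2 − 156x + 248. Setting V'(x) = 0 gives x ≈ 1.8542 (the root in (0, 4)).
V''(x) = 24x − 156 is negative there, so this is the maximum; V ≈ 217.1725.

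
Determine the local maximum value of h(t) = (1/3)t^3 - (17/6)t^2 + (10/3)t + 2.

h'(t) = t^2 - (17/3)t + 10/3 = 0 at t = 2/3, 5.
h''(t) = 2t - 17/3. h''(2/3) = -13/3 < 0 ⇒ local maximum; h''(5) = 13/3 > 0 ⇒ local minimum.
So the local maximum value is h(2/3) = 248/81.

248/81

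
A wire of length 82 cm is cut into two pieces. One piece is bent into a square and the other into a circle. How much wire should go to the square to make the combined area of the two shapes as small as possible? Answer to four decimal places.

45.9281

Let x be the length used for the square. Square side x/4; circle radius (82−x)/(2π).
A(x) = (x/4)² + π·((82−x)/(2π))² = x²/16 + (82−x)²/(4π) for 0 ≤ x ≤ 82. A'(x) = x/8 − (82−x)/(2π) = 0 gives x = 4·82/(π+4) ≈ 45.9281.
A'' = 1/8 + 1/(2π) > 0, so this gives the minimum combined area; x ≈ 45.9281 cm to the square.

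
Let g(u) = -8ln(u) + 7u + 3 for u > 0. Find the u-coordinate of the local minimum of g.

8/7

g'(u) = -8/u + 7 = 0 gives u = 8/7.
g''(u) = 8/u², which is positive for u > 0, so this is a local minimum.
g(8/7) = -8·ln(8/7) + 8 + 3 ≈ 9.9317.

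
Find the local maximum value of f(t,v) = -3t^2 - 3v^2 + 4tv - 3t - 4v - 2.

∂f/∂t = -6t + 4v - 3 = 0 and ∂f/∂v = 4t - 6v - 4 = 0, so (t, v) = (-17/10, -9/5).
The Hessian has f_{tt} = -6, f_{vv} = -6, f_{tv} = 4, giving D = 20 > 0 with f_{tt} < 0, so the point is a local maximum.
f(-17/10, -9/5) = 83/20.

83/20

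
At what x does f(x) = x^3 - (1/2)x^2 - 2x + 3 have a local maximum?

-2/3

f'(x) = 3x^2 - x - 2 = 0 at x = -2/3, 1.
Second-derivative test with f''(x) = 6x - 1: f''(-2/3) = -5 < 0 ⇒ local maximum; f''(1) = 5 > 0 ⇒ local minimum.
So the local maximum value is f(-2/3) = 103/27.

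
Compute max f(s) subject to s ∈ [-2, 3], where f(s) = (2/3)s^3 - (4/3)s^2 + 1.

The derivative is 2s^2 - (8/3)s, which vanishes at s = 0 and s = 4/3.
Candidates: f(-2) = -29/3,  f(0) = 1,  f(4/3) = 17/81,  f(3) = 7.
The maximum over the interval is 7, attained at s = 3.

7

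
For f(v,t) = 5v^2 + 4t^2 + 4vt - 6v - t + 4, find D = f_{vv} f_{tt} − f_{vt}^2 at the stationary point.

64

∂f/∂v = 10v + 4t - 6 = 0 and ∂f/∂t = 4v + 8t - 1 = 0, so (v, t) = (11/16, -7/32).
The Hessian has f_{vv} = 10, f_{tt} = 8, f_{vt} = 4, giving D = 64 > 0 with f_{vv} > 0, so the point is a local minimum.
D = (10)·(8) − (4)^2 = 64.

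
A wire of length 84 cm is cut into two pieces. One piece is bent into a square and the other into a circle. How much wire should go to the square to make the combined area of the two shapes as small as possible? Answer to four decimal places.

Let x be the length used for the square. Square side x/4; circle radius (84−x)/(2π).
A(x) = (x/4)² + π·((84−x)/(2π))² = x²/16 + (84−x)²/(4π) for 0 ≤ x ≤ 84. A'(x) = x/8 − (84−x)/(2π) = 0 gives x = 4·84/(π+4) ≈ 47.0483.
A'' = 1/8 + 1/(2π) > 0, so this gives the minimum combined area; x ≈ 47.0483 cm to the square.

47.0483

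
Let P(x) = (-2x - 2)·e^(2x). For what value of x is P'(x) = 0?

P'(x) = (-2)·e^(2x) + (-2x - 2)·2·e^(2x) = (-4x - 6)·e^(2x). Since e^(2x) > 0, the only critical point is x = -3/2.
P''(-3/2) has the same sign as -4 < 0, so this is a local maximum.
P(-3/2) = (1)·e^(-3) ≈ 0.0498.

-3/2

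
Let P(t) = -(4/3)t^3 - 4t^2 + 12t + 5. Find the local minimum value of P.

P'(t) = -4t^2 - 8t + 12. Setting P'(t) = 0 gives t ∈ {-3, 1}.
P''(t) = -8t - 8. P''(-3) = 16 > 0 ⇒ local minimum; P''(1) = -16 < 0 ⇒ local maximum.
The local minimum is P(-3) = -31.

-31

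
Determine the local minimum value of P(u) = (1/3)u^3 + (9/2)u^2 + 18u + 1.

Critical points: P'(u) = u^2 + 9u + 18 vanishes at u = -6, -3.
Since P''(u) = 2u + 9, we get P''(-6) = -3 < 0 ⇒ local maximum; P''(-3) = 3 > 0 ⇒ local minimum.
Thus P has its local minimum at u = -3, with value -43/2.

-43/2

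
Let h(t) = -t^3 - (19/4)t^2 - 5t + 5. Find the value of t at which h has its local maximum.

Critical points: h'(t) = -3t^2 - (19/2)t - 5 vanishes at t = -5/2, -2/3.
Second-derivative test with h''(t) = -6t - 19/2: h''(-5/2) = 11/2 > 0 ⇒ local minimum; h''(-2/3) = -11/2 < 0 ⇒ local maximum.
Thus h has its local maximum at t = -2/3, with value 176/27.

-2/3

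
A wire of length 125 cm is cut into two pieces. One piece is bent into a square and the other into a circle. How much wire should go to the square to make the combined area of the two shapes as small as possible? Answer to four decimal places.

Let x be the length used for the square. Square side x/4; circle radius (125−x)/(2π).
A(x) = (x/4)² + π·((125−x)/(2π))² = x²/16 + (125−x)²/(4π) for 0 ≤ x ≤ 125. A'(x) = x/8 − (125−x)/(2π) = 0 gives x = 4·125/(π+4) ≈ 70.0124.
A'' = 1/8 + 1/(2π) > 0, so this gives the minimum combined area; x ≈ 70.0124 cm to the square.

70.0124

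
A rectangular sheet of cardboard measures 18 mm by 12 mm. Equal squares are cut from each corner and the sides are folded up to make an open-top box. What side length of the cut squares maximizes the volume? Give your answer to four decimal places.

With cut size x, the volume is V(x) = x(18 − 2x)(12 − 2x) for 0 < x < 6.
V'(x) = 12x^2 − 120x + 216. Setting V'(x) = 0 gives x ≈ 2.3542 (the root in (0, 6)).
V''(x) = 24x − 120 is negative there, so this is the maximum; V ≈ 228.1621.

2.3542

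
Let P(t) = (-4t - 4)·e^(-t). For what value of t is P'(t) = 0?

By the product rule, P'(t) = (4t)·e^(-t). Since e^(-t) > 0, the only critical point is t = 0.
P''(0) has the same sign as 4 > 0, so this is a local minimum.
P(0) = (-4)·e^(0) ≈ -4.0000.

0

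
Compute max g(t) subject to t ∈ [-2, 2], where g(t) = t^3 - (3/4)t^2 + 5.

g'(t) = 3t^2 - (3/2)t, which vanishes at t = 0 and t = 1/2.
Evaluating at the critical points and endpoints: g(-2) = -6; g(0) = 5; g(1/2) = 79/16; g(2) = 10.
So the maximum is g(2) = 10.

10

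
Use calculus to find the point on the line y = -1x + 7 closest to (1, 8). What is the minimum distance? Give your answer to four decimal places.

1.4142

Minimize D(x)^2 = (x - 1)^2 + (-x - 1)^2.
d/dx[D^2] = 2(x - 1) + 2·(-1)·(-x - 1) = 0 ⇒ x = 0.
Then y = 7 and the distance is √(2) ≈ 1.4142.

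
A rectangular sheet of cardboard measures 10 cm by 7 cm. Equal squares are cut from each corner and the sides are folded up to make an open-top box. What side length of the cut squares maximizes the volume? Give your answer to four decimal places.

With cut size x, the volume is V(x) = x(10 − 2x)(7 − 2x) for 0 < x < 3.5.
V'(x) = 12x^2 − 68x + 70. Setting V'(x) = 0 gives x ≈ 1.3520 (the root in (0, 3.5)).
V''(x) = 24x − 68 is negative there, so this is the maximum; V ≈ 42.3766.

1.3520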